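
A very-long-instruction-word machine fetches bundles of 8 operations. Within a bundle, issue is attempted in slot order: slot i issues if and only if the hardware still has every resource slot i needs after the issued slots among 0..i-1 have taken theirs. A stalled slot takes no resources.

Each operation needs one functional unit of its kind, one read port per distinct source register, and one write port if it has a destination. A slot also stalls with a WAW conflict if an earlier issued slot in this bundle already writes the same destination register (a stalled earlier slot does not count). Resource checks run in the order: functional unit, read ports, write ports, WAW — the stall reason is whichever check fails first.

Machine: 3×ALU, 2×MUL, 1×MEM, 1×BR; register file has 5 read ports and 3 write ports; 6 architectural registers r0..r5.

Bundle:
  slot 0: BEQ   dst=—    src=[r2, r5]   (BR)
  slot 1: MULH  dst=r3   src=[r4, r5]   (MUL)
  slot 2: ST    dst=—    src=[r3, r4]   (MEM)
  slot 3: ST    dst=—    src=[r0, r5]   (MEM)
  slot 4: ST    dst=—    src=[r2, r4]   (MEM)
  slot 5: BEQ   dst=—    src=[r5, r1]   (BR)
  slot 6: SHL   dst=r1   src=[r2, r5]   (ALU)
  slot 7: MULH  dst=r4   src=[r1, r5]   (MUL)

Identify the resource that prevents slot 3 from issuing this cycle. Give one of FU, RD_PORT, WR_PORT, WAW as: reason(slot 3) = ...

#0 BR src=r2,r5 dispatched  <A:3 Mu:2 Ld:1 B:0 rd:3 wr:3>
#1 MUL src=r4,r5 dispatched  <A:3 Mu:1 Ld:1 B:0 rd:1 wr:2>
#2 MEM src=r3,r4 held:RD_PORT  <A:3 Mu:1 Ld:1 B:0 rd:1 wr:2>
#3 MEM src=r0,r5 held:RD_PORT  <A:3 Mu:1 Ld:1 B:0 rd:1 wr:2>
#4 MEM src=r2,r4 held:RD_PORT  <A:3 Mu:1 Ld:1 B:0 rd:1 wr:2>
#5 BR src=r5,r1 held:FU  <A:3 Mu:1 Ld:1 B:0 rd:1 wr:2>
#6 ALU src=r2,r5 held:RD_PORT  <A:3 Mu:1 Ld:1 B:0 rd:1 wr:2>
#7 MUL src=r1,r5 held:RD_PORT  <A:3 Mu:1 Ld:1 B:0 rd:1 wr:2>

reason(slot 3) = RD_PORT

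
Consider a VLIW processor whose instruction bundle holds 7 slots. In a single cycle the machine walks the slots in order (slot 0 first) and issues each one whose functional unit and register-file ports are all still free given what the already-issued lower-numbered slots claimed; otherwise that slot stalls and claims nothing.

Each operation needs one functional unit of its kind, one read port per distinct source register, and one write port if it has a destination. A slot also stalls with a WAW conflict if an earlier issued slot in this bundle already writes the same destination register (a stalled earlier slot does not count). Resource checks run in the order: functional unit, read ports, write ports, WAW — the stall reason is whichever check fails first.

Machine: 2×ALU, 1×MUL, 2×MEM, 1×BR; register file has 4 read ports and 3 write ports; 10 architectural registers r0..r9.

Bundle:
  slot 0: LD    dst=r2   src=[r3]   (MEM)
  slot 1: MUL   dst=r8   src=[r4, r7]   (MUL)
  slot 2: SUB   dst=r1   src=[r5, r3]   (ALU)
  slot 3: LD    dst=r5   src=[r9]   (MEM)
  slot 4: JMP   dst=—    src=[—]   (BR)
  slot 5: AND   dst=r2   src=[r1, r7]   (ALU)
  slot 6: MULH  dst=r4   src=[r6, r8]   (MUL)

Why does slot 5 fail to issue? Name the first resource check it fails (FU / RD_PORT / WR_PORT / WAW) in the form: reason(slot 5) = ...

reason(slot 5) = RD_PORT

[0] MEM needs rd=1 wr=1: ok; after: ALU=2 MUL=1 MEM=1 BR=1, R=3, W=2
[1] MUL needs rd=2 wr=1: ok; after: ALU=2 MUL=0 MEM=1 BR=1, R=1, W=1
[2] ALU needs rd=2 wr=1: RD_PORT; after: ALU=2 MUL=0 MEM=1 BR=1, R=1, W=1
[3] MEM needs rd=1 wr=1: ok; after: ALU=2 MUL=0 MEM=0 BR=1, R=0, W=0
[4] BR needs rd=0 wr=0: ok; after: ALU=2 MUL=0 MEM=0 BR=0, R=0, W=0
[5] ALU needs rd=2 wr=1: RD_PORT; after: ALU=2 MUL=0 MEM=0 BR=0, R=0, W=0
[6] MUL needs rd=2 wr=1: FU; after: ALU=2 MUL=0 MEM=0 BR=0, R=0, W=0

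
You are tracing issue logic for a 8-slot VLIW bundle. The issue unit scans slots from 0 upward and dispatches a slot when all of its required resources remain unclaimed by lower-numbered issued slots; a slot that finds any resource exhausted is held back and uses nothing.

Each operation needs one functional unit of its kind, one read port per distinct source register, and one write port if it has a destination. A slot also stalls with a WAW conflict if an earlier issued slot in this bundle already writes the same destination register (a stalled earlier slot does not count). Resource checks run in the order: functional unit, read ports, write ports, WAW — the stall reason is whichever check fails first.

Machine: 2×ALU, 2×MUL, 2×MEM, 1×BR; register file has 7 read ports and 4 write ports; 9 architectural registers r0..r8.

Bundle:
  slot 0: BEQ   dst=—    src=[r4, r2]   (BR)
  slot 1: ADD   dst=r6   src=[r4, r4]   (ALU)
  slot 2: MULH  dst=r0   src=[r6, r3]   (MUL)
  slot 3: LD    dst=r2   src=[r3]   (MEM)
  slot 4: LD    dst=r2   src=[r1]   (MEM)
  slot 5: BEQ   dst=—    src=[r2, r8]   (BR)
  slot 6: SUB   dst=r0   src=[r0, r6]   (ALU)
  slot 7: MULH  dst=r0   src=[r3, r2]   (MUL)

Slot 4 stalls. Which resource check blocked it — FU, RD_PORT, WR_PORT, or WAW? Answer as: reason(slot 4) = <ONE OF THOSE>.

(0) want 1×BR +2rd +0wr — yes → AL2|MU2|ME2|BR0|rd5|wr4
(1) want 1×ALU +1rd +1wr — yes → AL1|MU2|ME2|BR0|rd4|wr3
(2) want 1×MUL +2rd +1wr — yes → AL1|MU1|ME2|BR0|rd2|wr2
(3) want 1×MEM +1rd +1wr — yes → AL1|MU1|ME1|BR0|rd1|wr1
(4) want 1×MEM +1rd +1wr — WAW → AL1|MU1|ME1|BR0|rd1|wr1
(5) want 1×BR +2rd +0wr — FU → AL1|MU1|ME1|BR0|rd1|wr1
(6) want 1×ALU +2rd +1wr — RD_PORT → AL1|MU1|ME1|BR0|rd1|wr1
(7) want 1×MUL +2rd +1wr — RD_PORT → AL1|MU1|ME1|BR0|rd1|wr1

reason(slot 4) = WAW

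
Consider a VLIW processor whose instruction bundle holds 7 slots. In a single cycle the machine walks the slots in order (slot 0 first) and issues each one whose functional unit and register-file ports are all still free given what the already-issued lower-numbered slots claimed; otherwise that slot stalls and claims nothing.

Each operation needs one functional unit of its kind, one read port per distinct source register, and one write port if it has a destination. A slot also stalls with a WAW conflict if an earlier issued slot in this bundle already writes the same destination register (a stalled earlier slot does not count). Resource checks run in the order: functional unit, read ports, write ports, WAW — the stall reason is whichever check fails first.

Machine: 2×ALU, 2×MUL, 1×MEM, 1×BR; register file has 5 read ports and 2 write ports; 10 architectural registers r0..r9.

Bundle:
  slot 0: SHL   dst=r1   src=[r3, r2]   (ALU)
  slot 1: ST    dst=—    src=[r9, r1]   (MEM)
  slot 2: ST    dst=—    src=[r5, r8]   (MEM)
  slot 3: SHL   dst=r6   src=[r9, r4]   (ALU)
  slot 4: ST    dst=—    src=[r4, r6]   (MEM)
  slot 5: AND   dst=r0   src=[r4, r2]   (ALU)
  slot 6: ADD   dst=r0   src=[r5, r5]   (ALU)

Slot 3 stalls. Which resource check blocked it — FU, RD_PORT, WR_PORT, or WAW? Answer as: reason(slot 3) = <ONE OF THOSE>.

[0] ALU needs rd=2 wr=1: ok; after: ALU=1 MUL=2 MEM=1 BR=1, R=3, W=1
[1] MEM needs rd=2 wr=0: ok; after: ALU=1 MUL=2 MEM=0 BR=1, R=1, W=1
[2] MEM needs rd=2 wr=0: FU; after: ALU=1 MUL=2 MEM=0 BR=1, R=1, W=1
[3] ALU needs rd=2 wr=1: RD_PORT; after: ALU=1 MUL=2 MEM=0 BR=1, R=1, W=1
[4] MEM needs rd=2 wr=0: FU; after: ALU=1 MUL=2 MEM=0 BR=1, R=1, W=1
[5] ALU needs rd=2 wr=1: RD_PORT; after: ALU=1 MUL=2 MEM=0 BR=1, R=1, W=1
[6] ALU needs rd=1 wr=1: ok; after: ALU=0 MUL=2 MEM=0 BR=1, R=0, W=0

reason(slot 3) = RD_PORT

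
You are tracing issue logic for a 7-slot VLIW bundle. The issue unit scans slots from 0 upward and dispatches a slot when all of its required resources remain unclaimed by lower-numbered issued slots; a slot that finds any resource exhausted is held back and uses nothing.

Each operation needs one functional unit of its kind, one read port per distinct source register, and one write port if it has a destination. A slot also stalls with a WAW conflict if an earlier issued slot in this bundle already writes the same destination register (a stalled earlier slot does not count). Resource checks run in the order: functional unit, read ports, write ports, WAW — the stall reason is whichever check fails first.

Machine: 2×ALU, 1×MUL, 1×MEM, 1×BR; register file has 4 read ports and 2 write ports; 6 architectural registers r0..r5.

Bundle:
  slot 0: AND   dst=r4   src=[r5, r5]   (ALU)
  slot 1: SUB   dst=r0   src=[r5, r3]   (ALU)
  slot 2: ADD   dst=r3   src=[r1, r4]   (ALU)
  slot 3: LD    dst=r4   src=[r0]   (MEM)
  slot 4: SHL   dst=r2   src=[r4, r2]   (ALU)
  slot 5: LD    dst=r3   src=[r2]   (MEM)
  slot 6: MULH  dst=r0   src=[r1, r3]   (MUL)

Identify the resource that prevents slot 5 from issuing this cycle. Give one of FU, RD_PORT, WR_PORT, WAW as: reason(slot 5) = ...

reason(slot 5) = WR_PORT

[0] ALU needs rd=1 wr=1: ok; after: ALU=1 MUL=1 MEM=1 BR=1, R=3, W=1
[1] ALU needs rd=2 wr=1: ok; after: ALU=0 MUL=1 MEM=1 BR=1, R=1, W=0
[2] ALU needs rd=2 wr=1: FU; after: ALU=0 MUL=1 MEM=1 BR=1, R=1, W=0
[3] MEM needs rd=1 wr=1: WR_PORT; after: ALU=0 MUL=1 MEM=1 BR=1, R=1, W=0
[4] ALU needs rd=2 wr=1: FU; after: ALU=0 MUL=1 MEM=1 BR=1, R=1, W=0
[5] MEM needs rd=1 wr=1: WR_PORT; after: ALU=0 MUL=1 MEM=1 BR=1, R=1, W=0
[6] MUL needs rd=2 wr=1: RD_PORT; after: ALU=0 MUL=1 MEM=1 BR=1, R=1, W=0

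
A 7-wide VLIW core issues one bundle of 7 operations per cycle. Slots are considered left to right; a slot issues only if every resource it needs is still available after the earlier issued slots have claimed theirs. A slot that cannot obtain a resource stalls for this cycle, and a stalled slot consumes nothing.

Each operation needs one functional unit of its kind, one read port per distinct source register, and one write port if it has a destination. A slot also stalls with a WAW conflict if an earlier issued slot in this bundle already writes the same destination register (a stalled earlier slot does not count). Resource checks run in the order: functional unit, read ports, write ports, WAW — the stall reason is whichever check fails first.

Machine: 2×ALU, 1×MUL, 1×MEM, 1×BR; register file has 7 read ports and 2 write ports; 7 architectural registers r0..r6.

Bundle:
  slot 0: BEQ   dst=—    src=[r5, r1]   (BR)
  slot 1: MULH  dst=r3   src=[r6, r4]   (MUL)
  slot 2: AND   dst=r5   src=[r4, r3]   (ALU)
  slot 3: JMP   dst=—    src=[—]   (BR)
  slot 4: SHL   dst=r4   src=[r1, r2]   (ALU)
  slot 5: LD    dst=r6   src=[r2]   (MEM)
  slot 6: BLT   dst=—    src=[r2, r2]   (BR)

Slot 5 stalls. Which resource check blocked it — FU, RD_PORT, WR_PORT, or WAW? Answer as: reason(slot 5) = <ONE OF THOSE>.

reason(slot 5) = WR_PORT

(0) want 1×BR +2rd +0wr — yes → AL2|MU1|ME1|BR0|rd5|wr2
(1) want 1×MUL +2rd +1wr — yes → AL2|MU0|ME1|BR0|rd3|wr1
(2) want 1×ALU +2rd +1wr — yes → AL1|MU0|ME1|BR0|rd1|wr0
(3) want 1×BR +0rd +0wr — FU → AL1|MU0|ME1|BR0|rd1|wr0
(4) want 1×ALU +2rd +1wr — RD_PORT → AL1|MU0|ME1|BR0|rd1|wr0
(5) want 1×MEM +1rd +1wr — WR_PORT → AL1|MU0|ME1|BR0|rd1|wr0
(6) want 1×BR +1rd +0wr — FU → AL1|MU0|ME1|BR0|rd1|wr0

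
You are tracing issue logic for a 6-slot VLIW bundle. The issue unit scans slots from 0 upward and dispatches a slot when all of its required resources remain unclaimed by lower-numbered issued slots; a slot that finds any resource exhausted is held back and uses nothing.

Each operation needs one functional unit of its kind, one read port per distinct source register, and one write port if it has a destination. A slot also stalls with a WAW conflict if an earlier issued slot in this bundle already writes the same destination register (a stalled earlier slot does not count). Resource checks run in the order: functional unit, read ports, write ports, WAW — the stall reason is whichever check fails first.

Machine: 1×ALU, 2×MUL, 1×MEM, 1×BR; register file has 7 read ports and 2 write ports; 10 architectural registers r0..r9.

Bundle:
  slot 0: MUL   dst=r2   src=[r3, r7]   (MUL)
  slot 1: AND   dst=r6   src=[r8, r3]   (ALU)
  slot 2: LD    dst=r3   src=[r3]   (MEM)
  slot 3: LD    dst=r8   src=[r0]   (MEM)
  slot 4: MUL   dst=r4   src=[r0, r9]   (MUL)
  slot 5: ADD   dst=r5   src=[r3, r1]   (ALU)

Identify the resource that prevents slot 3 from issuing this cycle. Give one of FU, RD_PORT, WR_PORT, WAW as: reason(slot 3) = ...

reason(slot 3) = WR_PORT

#0 MUL src=r3,r7 dispatched  <A:1 Mu:1 Ld:1 B:1 rd:5 wr:1>
#1 ALU src=r8,r3 dispatched  <A:0 Mu:1 Ld:1 B:1 rd:3 wr:0>
#2 MEM src=r3 held:WR_PORT  <A:0 Mu:1 Ld:1 B:1 rd:3 wr:0>
#3 MEM src=r0 held:WR_PORT  <A:0 Mu:1 Ld:1 B:1 rd:3 wr:0>
#4 MUL src=r0,r9 held:WR_PORT  <A:0 Mu:1 Ld:1 B:1 rd:3 wr:0>
#5 ALU src=r3,r1 held:FU  <A:0 Mu:1 Ld:1 B:1 rd:3 wr:0>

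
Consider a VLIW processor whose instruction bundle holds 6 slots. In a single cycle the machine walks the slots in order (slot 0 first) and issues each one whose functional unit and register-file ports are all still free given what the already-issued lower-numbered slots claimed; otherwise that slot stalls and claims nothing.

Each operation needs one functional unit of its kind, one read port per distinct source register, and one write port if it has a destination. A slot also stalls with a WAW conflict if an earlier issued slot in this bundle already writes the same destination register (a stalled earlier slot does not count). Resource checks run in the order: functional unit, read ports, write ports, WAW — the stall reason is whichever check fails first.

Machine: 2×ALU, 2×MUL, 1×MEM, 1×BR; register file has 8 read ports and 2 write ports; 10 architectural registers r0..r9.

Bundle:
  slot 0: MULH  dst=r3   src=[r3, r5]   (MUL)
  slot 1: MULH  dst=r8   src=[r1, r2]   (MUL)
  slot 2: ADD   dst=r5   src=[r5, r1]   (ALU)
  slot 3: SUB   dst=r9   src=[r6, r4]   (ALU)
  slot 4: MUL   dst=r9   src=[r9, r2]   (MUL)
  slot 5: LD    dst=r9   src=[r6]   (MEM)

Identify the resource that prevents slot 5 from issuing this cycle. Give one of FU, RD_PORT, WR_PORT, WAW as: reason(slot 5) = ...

reason(slot 5) = WR_PORT

[0] MUL needs rd=2 wr=1: ok; after: ALU=2 MUL=1 MEM=1 BR=1, R=6, W=1
[1] MUL needs rd=2 wr=1: ok; after: ALU=2 MUL=0 MEM=1 BR=1, R=4, W=0
[2] ALU needs rd=2 wr=1: WR_PORT; after: ALU=2 MUL=0 MEM=1 BR=1, R=4, W=0
[3] ALU needs rd=2 wr=1: WR_PORT; after: ALU=2 MUL=0 MEM=1 BR=1, R=4, W=0
[4] MUL needs rd=2 wr=1: FU; after: ALU=2 MUL=0 MEM=1 BR=1, R=4, W=0
[5] MEM needs rd=1 wr=1: WR_PORT; after: ALU=2 MUL=0 MEM=1 BR=1, R=4, W=0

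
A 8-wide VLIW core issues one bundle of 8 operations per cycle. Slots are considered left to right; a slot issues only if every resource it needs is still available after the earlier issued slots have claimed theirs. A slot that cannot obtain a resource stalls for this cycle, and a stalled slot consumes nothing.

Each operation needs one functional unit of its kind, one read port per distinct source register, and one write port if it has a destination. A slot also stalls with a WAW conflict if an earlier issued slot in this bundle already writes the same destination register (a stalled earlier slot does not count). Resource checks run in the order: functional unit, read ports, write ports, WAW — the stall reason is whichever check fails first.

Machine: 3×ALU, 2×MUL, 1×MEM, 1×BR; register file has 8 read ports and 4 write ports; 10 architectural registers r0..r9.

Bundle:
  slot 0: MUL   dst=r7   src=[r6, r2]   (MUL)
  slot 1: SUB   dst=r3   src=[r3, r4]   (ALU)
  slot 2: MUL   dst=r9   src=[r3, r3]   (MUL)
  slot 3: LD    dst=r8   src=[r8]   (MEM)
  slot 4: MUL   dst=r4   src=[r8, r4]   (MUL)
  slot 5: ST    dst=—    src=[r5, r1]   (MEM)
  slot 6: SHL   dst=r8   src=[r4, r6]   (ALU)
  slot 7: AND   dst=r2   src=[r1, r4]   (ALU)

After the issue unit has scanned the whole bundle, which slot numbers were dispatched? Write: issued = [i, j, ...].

  0. MUL→r7 ⇒ go  {3A/1Mu/1Ld/1B | 6r 3w}
  1. ALU→r3 ⇒ go  {2A/1Mu/1Ld/1B | 4r 2w}
  2. MUL→r9 ⇒ go  {2A/0Mu/1Ld/1B | 3r 1w}
  3. MEM→r8 ⇒ go  {2A/0Mu/0Ld/1B | 2r 0w}
  4. MUL→r4 ⇒ no(FU)  {2A/0Mu/0Ld/1B | 2r 0w}
  5. MEM ⇒ no(FU)  {2A/0Mu/0Ld/1B | 2r 0w}
  6. ALU→r8 ⇒ no(WR_PORT)  {2A/0Mu/0Ld/1B | 2r 0w}
  7. ALU→r2 ⇒ no(WR_PORT)  {2A/0Mu/0Ld/1B | 2r 0w}

issued = [0, 1, 2, 3]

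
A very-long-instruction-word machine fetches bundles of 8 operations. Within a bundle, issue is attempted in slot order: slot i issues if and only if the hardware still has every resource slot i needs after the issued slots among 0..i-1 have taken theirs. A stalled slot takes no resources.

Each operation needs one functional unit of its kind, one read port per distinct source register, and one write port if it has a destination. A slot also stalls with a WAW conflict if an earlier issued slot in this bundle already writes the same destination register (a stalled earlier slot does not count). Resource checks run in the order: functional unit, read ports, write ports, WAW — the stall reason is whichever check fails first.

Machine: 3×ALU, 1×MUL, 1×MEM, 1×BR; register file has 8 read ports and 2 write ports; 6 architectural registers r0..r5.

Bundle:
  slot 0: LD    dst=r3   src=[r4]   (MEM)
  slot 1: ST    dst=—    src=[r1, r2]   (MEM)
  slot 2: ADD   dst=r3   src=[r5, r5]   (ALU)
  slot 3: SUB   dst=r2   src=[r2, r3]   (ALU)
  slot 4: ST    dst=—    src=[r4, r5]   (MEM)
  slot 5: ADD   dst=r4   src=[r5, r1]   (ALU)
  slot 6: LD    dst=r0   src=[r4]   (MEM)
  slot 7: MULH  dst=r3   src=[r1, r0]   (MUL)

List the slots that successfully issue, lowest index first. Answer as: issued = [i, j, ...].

(0) want 1×MEM +1rd +1wr — yes → AL3|MU1|ME0|BR1|rd7|wr1
(1) want 1×MEM +2rd +0wr — FU → AL3|MU1|ME0|BR1|rd7|wr1
(2) want 1×ALU +1rd +1wr — WAW → AL3|MU1|ME0|BR1|rd7|wr1
(3) want 1×ALU +2rd +1wr — yes → AL2|MU1|ME0|BR1|rd5|wr0
(4) want 1×MEM +2rd +0wr — FU → AL2|MU1|ME0|BR1|rd5|wr0
(5) want 1×ALU +2rd +1wr — WR_PORT → AL2|MU1|ME0|BR1|rd5|wr0
(6) want 1×MEM +1rd +1wr — FU → AL2|MU1|ME0|BR1|rd5|wr0
(7) want 1×MUL +2rd +1wr — WR_PORT → AL2|MU1|ME0|BR1|rd5|wr0

issued = [0, 3]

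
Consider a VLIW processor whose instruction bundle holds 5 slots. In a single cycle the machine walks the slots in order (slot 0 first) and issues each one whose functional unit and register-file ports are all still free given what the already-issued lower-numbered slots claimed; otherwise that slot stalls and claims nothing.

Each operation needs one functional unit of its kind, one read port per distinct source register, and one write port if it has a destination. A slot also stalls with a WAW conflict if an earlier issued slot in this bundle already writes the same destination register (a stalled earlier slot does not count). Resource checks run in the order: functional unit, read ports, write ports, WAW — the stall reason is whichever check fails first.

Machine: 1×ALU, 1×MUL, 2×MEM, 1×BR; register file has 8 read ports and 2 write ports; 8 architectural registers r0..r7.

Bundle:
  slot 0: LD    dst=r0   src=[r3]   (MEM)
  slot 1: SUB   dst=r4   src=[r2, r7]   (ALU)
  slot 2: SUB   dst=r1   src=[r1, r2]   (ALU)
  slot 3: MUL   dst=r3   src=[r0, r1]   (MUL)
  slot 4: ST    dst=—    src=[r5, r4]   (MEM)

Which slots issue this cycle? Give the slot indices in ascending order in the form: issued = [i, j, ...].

(0) want 1×MEM +1rd +1wr — yes → AL1|MU1|ME1|BR1|rd7|wr1
(1) want 1×ALU +2rd +1wr — yes → AL0|MU1|ME1|BR1|rd5|wr0
(2) want 1×ALU +2rd +1wr — FU → AL0|MU1|ME1|BR1|rd5|wr0
(3) want 1×MUL +2rd +1wr — WR_PORT → AL0|MU1|ME1|BR1|rd5|wr0
(4) want 1×MEM +2rd +0wr — yes → AL0|MU1|ME0|BR1|rd3|wr0

issued = [0, 1, 4]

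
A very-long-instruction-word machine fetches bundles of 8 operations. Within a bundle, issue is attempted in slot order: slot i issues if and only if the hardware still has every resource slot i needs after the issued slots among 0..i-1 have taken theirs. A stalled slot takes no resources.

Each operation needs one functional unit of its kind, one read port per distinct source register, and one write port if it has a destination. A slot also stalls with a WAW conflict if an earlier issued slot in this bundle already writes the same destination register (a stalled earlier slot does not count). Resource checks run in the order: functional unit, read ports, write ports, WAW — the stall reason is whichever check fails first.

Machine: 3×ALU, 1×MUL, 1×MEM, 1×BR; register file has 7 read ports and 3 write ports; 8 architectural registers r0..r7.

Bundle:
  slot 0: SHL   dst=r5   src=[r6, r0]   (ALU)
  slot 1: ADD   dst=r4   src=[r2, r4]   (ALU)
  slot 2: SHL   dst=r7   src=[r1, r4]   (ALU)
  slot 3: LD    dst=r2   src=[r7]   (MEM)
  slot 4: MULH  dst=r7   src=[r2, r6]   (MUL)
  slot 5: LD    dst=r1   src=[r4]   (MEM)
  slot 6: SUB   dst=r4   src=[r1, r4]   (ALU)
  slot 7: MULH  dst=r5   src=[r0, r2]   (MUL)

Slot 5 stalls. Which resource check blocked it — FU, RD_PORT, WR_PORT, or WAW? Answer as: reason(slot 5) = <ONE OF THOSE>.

reason(slot 5) = WR_PORT

[0] ALU needs rd=2 wr=1: ok; after: ALU=2 MUL=1 MEM=1 BR=1, R=5, W=2
[1] ALU needs rd=2 wr=1: ok; after: ALU=1 MUL=1 MEM=1 BR=1, R=3, W=1
[2] ALU needs rd=2 wr=1: ok; after: ALU=0 MUL=1 MEM=1 BR=1, R=1, W=0
[3] MEM needs rd=1 wr=1: WR_PORT; after: ALU=0 MUL=1 MEM=1 BR=1, R=1, W=0
[4] MUL needs rd=2 wr=1: RD_PORT; after: ALU=0 MUL=1 MEM=1 BR=1, R=1, W=0
[5] MEM needs rd=1 wr=1: WR_PORT; after: ALU=0 MUL=1 MEM=1 BR=1, R=1, W=0
[6] ALU needs rd=2 wr=1: FU; after: ALU=0 MUL=1 MEM=1 BR=1, R=1, W=0
[7] MUL needs rd=2 wr=1: RD_PORT; after: ALU=0 MUL=1 MEM=1 BR=1, R=1, W=0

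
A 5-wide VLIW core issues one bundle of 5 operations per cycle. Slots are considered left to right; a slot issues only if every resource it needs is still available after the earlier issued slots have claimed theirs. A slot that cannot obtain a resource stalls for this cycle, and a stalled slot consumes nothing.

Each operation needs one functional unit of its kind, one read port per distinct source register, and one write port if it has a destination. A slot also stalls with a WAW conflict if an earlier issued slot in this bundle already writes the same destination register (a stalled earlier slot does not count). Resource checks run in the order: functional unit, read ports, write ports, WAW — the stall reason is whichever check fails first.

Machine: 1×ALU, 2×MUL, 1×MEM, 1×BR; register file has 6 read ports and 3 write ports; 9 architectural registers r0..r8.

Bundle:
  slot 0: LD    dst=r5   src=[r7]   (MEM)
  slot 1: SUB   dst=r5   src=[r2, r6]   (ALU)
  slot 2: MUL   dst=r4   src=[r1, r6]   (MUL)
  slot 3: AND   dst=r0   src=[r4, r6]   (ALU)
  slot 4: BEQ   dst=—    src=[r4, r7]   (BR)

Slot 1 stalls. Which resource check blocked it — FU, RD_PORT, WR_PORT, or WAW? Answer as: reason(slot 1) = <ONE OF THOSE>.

  0. MEM→r5 ⇒ go  {1A/2Mu/0Ld/1B | 5r 2w}
  1. ALU→r5 ⇒ no(WAW)  {1A/2Mu/0Ld/1B | 5r 2w}
  2. MUL→r4 ⇒ go  {1A/1Mu/0Ld/1B | 3r 1w}
  3. ALU→r0 ⇒ go  {0A/1Mu/0Ld/1B | 1r 0w}
  4. BR ⇒ no(RD_PORT)  {0A/1Mu/0Ld/1B | 1r 0w}

reason(slot 1) = WAW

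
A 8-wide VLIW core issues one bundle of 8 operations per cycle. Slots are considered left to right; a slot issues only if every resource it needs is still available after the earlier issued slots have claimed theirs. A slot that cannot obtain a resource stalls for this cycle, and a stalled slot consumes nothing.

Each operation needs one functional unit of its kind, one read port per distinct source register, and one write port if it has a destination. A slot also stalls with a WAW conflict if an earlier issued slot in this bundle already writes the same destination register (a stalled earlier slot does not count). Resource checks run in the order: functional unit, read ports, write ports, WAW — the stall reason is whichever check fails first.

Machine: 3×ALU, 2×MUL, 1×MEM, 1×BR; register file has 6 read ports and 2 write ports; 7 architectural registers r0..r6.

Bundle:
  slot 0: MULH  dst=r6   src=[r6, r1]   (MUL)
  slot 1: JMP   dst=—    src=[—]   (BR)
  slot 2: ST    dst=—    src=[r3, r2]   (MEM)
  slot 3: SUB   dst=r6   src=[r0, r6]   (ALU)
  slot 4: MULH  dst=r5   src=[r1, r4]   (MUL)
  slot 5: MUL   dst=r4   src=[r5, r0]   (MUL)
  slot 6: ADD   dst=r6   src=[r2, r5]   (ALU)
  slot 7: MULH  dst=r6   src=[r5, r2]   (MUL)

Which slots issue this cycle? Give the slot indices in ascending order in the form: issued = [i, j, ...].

(0) want 1×MUL +2rd +1wr — yes → AL3|MU1|ME1|BR1|rd4|wr1
(1) want 1×BR +0rd +0wr — yes → AL3|MU1|ME1|BR0|rd4|wr1
(2) want 1×MEM +2rd +0wr — yes → AL3|MU1|ME0|BR0|rd2|wr1
(3) want 1×ALU +2rd +1wr — WAW → AL3|MU1|ME0|BR0|rd2|wr1
(4) want 1×MUL +2rd +1wr — yes → AL3|MU0|ME0|BR0|rd0|wr0
(5) want 1×MUL +2rd +1wr — FU → AL3|MU0|ME0|BR0|rd0|wr0
(6) want 1×ALU +2rd +1wr — RD_PORT → AL3|MU0|ME0|BR0|rd0|wr0
(7) want 1×MUL +2rd +1wr — FU → AL3|MU0|ME0|BR0|rd0|wr0

issued = [0, 1, 2, 4]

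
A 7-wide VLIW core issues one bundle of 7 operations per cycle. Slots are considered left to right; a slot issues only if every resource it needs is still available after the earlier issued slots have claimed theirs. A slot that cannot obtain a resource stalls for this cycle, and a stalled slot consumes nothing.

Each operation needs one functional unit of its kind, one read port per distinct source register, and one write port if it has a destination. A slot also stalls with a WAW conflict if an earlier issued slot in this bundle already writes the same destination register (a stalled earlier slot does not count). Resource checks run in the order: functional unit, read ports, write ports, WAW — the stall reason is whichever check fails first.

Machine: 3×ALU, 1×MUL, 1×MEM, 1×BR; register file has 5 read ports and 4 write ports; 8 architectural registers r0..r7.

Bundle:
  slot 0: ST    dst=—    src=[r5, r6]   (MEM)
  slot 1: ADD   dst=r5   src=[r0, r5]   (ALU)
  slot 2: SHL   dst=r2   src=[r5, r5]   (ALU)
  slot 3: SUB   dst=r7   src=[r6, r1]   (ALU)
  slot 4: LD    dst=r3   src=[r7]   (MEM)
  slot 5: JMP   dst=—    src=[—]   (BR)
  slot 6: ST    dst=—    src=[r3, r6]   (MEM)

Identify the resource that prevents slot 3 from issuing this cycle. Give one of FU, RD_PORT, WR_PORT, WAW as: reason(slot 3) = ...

reason(slot 3) = RD_PORT

(0) want 1×MEM +2rd +0wr — yes → AL3|MU1|ME0|BR1|rd3|wr4
(1) want 1×ALU +2rd +1wr — yes → AL2|MU1|ME0|BR1|rd1|wr3
(2) want 1×ALU +1rd +1wr — yes → AL1|MU1|ME0|BR1|rd0|wr2
(3) want 1×ALU +2rd +1wr — RD_PORT → AL1|MU1|ME0|BR1|rd0|wr2
(4) want 1×MEM +1rd +1wr — FU → AL1|MU1|ME0|BR1|rd0|wr2
(5) want 1×BR +0rd +0wr — yes → AL1|MU1|ME0|BR0|rd0|wr2
(6) want 1×MEM +2rd +0wr — FU → AL1|MU1|ME0|BR0|rd0|wr2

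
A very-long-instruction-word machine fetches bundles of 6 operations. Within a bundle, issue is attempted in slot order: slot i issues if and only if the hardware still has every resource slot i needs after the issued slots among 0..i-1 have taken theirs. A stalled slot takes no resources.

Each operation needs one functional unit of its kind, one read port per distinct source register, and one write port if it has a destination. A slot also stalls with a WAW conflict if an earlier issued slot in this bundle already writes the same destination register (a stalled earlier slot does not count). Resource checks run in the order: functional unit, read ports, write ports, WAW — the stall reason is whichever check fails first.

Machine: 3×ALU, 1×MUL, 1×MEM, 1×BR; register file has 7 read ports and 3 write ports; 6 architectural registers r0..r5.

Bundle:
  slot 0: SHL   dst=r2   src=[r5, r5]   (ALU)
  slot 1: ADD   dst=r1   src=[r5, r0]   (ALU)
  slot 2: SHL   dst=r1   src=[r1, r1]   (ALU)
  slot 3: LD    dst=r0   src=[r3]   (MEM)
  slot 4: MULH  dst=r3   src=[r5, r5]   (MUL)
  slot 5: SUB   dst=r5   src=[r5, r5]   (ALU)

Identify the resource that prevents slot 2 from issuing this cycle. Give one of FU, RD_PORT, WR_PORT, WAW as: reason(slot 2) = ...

reason(slot 2) = WAW

  0. ALU→r2 ⇒ go  {2A/1Mu/1Ld/1B | 6r 2w}
  1. ALU→r1 ⇒ go  {1A/1Mu/1Ld/1B | 4r 1w}
  2. ALU→r1 ⇒ no(WAW)  {1A/1Mu/1Ld/1B | 4r 1w}
  3. MEM→r0 ⇒ go  {1A/1Mu/0Ld/1B | 3r 0w}
  4. MUL→r3 ⇒ no(WR_PORT)  {1A/1Mu/0Ld/1B | 3r 0w}
  5. ALU→r5 ⇒ no(WR_PORT)  {1A/1Mu/0Ld/1B | 3r 0w}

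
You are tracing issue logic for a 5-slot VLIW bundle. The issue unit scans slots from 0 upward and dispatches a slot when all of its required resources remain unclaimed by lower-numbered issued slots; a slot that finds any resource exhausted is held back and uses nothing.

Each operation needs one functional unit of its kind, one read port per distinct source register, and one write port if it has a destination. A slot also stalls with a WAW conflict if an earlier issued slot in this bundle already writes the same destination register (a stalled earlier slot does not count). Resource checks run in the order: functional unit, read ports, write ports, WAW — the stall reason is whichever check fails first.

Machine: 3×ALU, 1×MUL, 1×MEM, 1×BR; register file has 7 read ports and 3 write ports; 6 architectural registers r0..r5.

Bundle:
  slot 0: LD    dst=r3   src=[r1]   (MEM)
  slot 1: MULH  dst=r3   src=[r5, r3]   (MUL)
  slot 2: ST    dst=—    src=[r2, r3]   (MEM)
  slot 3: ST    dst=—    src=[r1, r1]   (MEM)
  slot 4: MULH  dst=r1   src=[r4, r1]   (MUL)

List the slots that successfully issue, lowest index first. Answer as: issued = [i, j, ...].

issued = [0, 4]

  0. MEM→r3 ⇒ go  {3A/1Mu/0Ld/1B | 6r 2w}
  1. MUL→r3 ⇒ no(WAW)  {3A/1Mu/0Ld/1B | 6r 2w}
  2. MEM ⇒ no(FU)  {3A/1Mu/0Ld/1B | 6r 2w}
  3. MEM ⇒ no(FU)  {3A/1Mu/0Ld/1B | 6r 2w}
  4. MUL→r1 ⇒ go  {3A/0Mu/0Ld/1B | 4r 1w}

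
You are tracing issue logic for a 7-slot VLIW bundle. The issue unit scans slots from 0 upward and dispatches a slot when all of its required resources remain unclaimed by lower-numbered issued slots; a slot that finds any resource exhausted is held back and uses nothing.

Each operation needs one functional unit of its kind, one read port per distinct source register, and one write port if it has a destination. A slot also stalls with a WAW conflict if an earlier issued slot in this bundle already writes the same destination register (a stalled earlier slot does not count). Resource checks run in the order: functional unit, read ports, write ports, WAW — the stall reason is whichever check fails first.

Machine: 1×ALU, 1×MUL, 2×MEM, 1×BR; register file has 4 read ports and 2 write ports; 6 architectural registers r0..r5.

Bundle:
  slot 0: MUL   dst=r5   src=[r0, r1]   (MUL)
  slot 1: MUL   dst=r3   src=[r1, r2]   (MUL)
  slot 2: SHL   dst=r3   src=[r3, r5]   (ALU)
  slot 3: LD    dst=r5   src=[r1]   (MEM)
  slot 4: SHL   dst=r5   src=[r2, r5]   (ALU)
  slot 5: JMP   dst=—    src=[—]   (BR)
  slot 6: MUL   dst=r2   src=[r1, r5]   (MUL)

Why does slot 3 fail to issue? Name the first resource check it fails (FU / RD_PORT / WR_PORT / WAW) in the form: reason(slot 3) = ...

  0. MUL→r5 ⇒ go  {1A/0Mu/2Ld/1B | 2r 1w}
  1. MUL→r3 ⇒ no(FU)  {1A/0Mu/2Ld/1B | 2r 1w}
  2. ALU→r3 ⇒ go  {0A/0Mu/2Ld/1B | 0r 0w}
  3. MEM→r5 ⇒ no(RD_PORT)  {0A/0Mu/2Ld/1B | 0r 0w}
  4. ALU→r5 ⇒ no(FU)  {0A/0Mu/2Ld/1B | 0r 0w}
  5. BR ⇒ go  {0A/0Mu/2Ld/0B | 0r 0w}
  6. MUL→r2 ⇒ no(FU)  {0A/0Mu/2Ld/0B | 0r 0w}

reason(slot 3) = RD_PORT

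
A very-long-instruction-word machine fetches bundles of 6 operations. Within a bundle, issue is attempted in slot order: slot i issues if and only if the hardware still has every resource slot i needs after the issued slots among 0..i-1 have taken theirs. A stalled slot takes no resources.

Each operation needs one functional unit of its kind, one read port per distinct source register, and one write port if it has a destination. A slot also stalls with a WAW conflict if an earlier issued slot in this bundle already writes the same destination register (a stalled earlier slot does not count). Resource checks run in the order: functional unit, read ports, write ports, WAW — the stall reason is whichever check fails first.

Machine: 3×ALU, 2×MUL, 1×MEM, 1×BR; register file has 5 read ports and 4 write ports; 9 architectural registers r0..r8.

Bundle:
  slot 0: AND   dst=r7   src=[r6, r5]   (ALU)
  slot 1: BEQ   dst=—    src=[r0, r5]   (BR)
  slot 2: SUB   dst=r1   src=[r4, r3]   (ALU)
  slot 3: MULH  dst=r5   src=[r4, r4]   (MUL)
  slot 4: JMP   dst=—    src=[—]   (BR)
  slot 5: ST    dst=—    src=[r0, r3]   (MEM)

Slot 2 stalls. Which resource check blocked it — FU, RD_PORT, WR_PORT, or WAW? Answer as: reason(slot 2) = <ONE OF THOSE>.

slot 0 (ALU): ISSUE — free A2,Mu2,Ld1,B1 rp3 wp3
slot 1 (BR): ISSUE — free A2,Mu2,Ld1,B0 rp1 wp3
slot 2 (ALU): stall RD_PORT — free A2,Mu2,Ld1,B0 rp1 wp3
slot 3 (MUL): ISSUE — free A2,Mu1,Ld1,B0 rp0 wp2
slot 4 (BR): stall FU — free A2,Mu1,Ld1,B0 rp0 wp2
slot 5 (MEM): stall RD_PORT — free A2,Mu1,Ld1,B0 rp0 wp2

reason(slot 2) = RD_PORT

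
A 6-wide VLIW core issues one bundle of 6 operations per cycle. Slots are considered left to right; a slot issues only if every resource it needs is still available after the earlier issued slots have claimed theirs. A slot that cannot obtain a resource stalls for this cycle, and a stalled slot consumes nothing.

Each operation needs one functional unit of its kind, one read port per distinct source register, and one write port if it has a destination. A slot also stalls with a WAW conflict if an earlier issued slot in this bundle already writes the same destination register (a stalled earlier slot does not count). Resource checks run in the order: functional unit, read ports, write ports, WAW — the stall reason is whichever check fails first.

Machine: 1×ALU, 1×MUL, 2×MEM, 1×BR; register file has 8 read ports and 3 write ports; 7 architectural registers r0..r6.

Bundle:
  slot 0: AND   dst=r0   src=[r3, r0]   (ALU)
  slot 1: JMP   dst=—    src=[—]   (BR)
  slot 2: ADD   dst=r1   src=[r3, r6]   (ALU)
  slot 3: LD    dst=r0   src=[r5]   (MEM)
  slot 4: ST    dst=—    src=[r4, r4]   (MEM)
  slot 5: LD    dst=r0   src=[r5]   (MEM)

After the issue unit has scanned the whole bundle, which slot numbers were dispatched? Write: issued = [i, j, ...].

  0. ALU→r0 ⇒ go  {0A/1Mu/2Ld/1B | 6r 2w}
  1. BR ⇒ go  {0A/1Mu/2Ld/0B | 6r 2w}
  2. ALU→r1 ⇒ no(FU)  {0A/1Mu/2Ld/0B | 6r 2w}
  3. MEM→r0 ⇒ no(WAW)  {0A/1Mu/2Ld/0B | 6r 2w}
  4. MEM ⇒ go  {0A/1Mu/1Ld/0B | 5r 2w}
  5. MEM→r0 ⇒ no(WAW)  {0A/1Mu/1Ld/0B | 5r 2w}

issued = [0, 1, 4]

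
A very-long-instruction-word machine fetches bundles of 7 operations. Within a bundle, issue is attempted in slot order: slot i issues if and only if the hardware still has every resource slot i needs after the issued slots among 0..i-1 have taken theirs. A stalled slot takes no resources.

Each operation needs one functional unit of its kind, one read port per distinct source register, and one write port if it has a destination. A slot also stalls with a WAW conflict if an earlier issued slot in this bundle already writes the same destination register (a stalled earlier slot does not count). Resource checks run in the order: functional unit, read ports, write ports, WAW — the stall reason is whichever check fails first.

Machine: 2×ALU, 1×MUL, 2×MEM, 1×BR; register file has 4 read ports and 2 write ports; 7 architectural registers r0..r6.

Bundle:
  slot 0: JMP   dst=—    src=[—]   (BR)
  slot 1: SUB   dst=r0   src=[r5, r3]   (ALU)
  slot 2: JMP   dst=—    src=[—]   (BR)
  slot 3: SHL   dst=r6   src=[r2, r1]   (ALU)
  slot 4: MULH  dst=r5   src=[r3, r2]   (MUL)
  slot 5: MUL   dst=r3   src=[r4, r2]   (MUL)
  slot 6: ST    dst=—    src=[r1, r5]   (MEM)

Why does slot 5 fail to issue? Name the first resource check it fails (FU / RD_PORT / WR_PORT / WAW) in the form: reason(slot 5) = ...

(0) want 1×BR +0rd +0wr — yes → AL2|MU1|ME2|BR0|rd4|wr2
(1) want 1×ALU +2rd +1wr — yes → AL1|MU1|ME2|BR0|rd2|wr1
(2) want 1×BR +0rd +0wr — FU → AL1|MU1|ME2|BR0|rd2|wr1
(3) want 1×ALU +2rd +1wr — yes → AL0|MU1|ME2|BR0|rd0|wr0
(4) want 1×MUL +2rd +1wr — RD_PORT → AL0|MU1|ME2|BR0|rd0|wr0
(5) want 1×MUL +2rd +1wr — RD_PORT → AL0|MU1|ME2|BR0|rd0|wr0
(6) want 1×MEM +2rd +0wr — RD_PORT → AL0|MU1|ME2|BR0|rd0|wr0

reason(slot 5) = RD_PORT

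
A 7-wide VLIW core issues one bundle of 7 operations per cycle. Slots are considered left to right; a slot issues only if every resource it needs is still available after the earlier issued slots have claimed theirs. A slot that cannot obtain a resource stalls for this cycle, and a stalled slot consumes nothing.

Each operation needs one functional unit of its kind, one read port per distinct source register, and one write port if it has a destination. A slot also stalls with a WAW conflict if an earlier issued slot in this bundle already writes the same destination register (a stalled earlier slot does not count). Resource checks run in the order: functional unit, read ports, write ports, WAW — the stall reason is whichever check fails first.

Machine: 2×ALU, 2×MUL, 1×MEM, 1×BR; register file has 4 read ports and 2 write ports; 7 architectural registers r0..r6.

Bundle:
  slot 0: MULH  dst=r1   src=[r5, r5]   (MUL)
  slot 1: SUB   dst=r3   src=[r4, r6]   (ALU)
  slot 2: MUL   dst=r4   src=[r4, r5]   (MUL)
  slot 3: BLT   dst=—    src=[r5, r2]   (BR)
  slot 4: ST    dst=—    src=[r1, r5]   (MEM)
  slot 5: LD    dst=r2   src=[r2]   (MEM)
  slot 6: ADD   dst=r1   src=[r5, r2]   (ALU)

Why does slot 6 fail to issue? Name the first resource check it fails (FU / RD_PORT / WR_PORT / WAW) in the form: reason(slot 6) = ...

(0) want 1×MUL +1rd +1wr — yes → AL2|MU1|ME1|BR1|rd3|wr1
(1) want 1×ALU +2rd +1wr — yes → AL1|MU1|ME1|BR1|rd1|wr0
(2) want 1×MUL +2rd +1wr — RD_PORT → AL1|MU1|ME1|BR1|rd1|wr0
(3) want 1×BR +2rd +0wr — RD_PORT → AL1|MU1|ME1|BR1|rd1|wr0
(4) want 1×MEM +2rd +0wr — RD_PORT → AL1|MU1|ME1|BR1|rd1|wr0
(5) want 1×MEM +1rd +1wr — WR_PORT → AL1|MU1|ME1|BR1|rd1|wr0
(6) want 1×ALU +2rd +1wr — RD_PORT → AL1|MU1|ME1|BR1|rd1|wr0

reason(slot 6) = RD_PORT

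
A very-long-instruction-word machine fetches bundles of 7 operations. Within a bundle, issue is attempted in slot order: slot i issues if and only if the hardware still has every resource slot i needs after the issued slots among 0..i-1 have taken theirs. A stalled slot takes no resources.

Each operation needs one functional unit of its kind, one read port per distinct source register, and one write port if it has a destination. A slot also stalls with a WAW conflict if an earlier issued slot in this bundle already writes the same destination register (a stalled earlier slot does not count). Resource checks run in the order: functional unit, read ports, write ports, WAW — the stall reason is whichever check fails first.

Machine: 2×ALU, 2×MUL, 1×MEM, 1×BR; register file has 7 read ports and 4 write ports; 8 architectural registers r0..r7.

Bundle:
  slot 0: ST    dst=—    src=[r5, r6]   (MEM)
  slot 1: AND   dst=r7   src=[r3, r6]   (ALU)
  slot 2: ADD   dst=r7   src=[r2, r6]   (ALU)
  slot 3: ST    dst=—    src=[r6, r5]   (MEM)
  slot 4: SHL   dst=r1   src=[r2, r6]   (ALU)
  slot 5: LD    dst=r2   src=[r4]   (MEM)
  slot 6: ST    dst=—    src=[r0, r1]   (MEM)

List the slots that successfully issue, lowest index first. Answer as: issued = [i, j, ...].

  0. MEM ⇒ go  {2A/2Mu/0Ld/1B | 5r 4w}
  1. ALU→r7 ⇒ go  {1A/2Mu/0Ld/1B | 3r 3w}
  2. ALU→r7 ⇒ no(WAW)  {1A/2Mu/0Ld/1B | 3r 3w}
  3. MEM ⇒ no(FU)  {1A/2Mu/0Ld/1B | 3r 3w}
  4. ALU→r1 ⇒ go  {0A/2Mu/0Ld/1B | 1r 2w}
  5. MEM→r2 ⇒ no(FU)  {0A/2Mu/0Ld/1B | 1r 2w}
  6. MEM ⇒ no(FU)  {0A/2Mu/0Ld/1B | 1r 2w}

issued = [0, 1, 4]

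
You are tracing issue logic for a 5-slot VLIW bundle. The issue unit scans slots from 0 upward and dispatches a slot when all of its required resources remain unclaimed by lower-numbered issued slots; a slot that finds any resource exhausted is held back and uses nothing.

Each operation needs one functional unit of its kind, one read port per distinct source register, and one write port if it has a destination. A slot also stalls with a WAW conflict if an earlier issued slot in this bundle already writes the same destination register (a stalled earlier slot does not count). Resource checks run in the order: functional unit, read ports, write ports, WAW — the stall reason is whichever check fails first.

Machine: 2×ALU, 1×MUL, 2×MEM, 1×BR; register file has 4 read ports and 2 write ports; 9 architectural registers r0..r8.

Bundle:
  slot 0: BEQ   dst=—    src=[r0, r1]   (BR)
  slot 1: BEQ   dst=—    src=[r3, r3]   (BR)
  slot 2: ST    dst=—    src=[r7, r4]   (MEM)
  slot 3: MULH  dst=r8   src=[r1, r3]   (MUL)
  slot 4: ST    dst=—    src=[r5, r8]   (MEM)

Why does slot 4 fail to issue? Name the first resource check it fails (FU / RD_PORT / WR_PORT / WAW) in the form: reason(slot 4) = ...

[0] BR needs rd=2 wr=0: ok; after: ALU=2 MUL=1 MEM=2 BR=0, R=2, W=2
[1] BR needs rd=1 wr=0: FU; after: ALU=2 MUL=1 MEM=2 BR=0, R=2, W=2
[2] MEM needs rd=2 wr=0: ok; after: ALU=2 MUL=1 MEM=1 BR=0, R=0, W=2
[3] MUL needs rd=2 wr=1: RD_PORT; after: ALU=2 MUL=1 MEM=1 BR=0, R=0, W=2
[4] MEM needs rd=2 wr=0: RD_PORT; after: ALU=2 MUL=1 MEM=1 BR=0, R=0, W=2

reason(slot 4) = RD_PORT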